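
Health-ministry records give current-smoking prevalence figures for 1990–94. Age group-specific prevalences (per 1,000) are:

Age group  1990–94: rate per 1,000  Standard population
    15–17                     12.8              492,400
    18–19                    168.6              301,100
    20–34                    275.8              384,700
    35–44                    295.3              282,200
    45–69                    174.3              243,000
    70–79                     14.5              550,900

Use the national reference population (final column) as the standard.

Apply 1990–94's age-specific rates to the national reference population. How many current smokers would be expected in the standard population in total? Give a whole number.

Expected current smokers = Σ (standard pop × age-specific rate ÷ 1,000)
= 492,400×12.8/1,000 + 301,100×168.6/1,000 + 384,700×275.8/1,000 + 282,200×295.3/1,000 + 243,000×174.3/1,000 + 550,900×14.5/1,000
= 6302.72 + 50765.46 + 106100.26 + 83333.66 + 42354.90 + 7988.05 = 296845.05.

296845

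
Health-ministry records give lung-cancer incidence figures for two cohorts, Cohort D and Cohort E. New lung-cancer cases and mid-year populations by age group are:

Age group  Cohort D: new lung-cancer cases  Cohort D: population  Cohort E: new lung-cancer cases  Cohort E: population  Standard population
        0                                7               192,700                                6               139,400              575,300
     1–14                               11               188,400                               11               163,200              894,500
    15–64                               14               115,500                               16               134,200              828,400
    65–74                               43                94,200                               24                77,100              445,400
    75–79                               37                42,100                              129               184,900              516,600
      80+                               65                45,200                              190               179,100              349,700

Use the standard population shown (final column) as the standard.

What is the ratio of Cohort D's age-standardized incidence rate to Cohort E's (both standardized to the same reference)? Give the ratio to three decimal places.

1.266

Age-specific rates per 100,000 for Cohort D: 3.63, 5.84, 12.12, 45.65, 87.89, 143.81.
For Cohort E: 4.30, 6.74, 11.92, 31.13, 69.77, 106.09.
Standard total = 3,609,900; weights = 0.1594, 0.2478, 0.2295, 0.1234, 0.1431, 0.0969.
Cohort D: 0.1594×3.63 + 0.2478×5.84 + 0.2295×12.12 + 0.1234×45.65 + 0.1431×87.89 + 0.0969×143.81 = 36.9472 per 100,000.
Cohort E: 0.1594×4.30 + 0.2478×6.74 + 0.2295×11.92 + 0.1234×31.13 + 0.1431×69.77 + 0.0969×106.09 = 29.1938 per 100,000.
Ratio = 36.9472 ÷ 29.1938 = 1.26559.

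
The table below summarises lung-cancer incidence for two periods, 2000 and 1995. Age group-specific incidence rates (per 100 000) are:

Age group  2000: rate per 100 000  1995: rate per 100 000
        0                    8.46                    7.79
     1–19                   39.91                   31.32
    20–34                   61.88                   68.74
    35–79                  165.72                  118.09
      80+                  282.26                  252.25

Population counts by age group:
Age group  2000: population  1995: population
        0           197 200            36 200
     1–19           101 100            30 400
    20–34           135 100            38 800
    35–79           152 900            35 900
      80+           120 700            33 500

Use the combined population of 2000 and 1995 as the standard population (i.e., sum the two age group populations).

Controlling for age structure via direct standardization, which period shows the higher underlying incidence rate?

2000

Combined standard total = 881 800; weights = 0.2647, 0.1491, 0.1972, 0.2141, 0.1749.
2000: 0.2647×8.46 + 0.1491×39.91 + 0.1972×61.88 + 0.2141×165.72 + 0.1749×282.26 = 105.2348 per 100 000.
1995: 0.2647×7.79 + 0.1491×31.32 + 0.1972×68.74 + 0.2141×118.09 + 0.1749×252.25 = 89.6836 per 100 000.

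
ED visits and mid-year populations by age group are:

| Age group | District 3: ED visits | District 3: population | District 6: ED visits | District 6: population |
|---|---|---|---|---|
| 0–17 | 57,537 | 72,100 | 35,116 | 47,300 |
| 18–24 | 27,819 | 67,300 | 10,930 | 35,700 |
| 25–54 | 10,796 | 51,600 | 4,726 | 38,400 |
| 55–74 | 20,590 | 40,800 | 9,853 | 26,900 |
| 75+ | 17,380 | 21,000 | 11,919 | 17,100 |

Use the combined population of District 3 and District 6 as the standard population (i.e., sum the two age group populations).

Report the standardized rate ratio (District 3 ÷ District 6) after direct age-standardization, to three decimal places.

1.218

Age-specific rates per 1,000 for District 3: 798.017, 413.358, 209.225, 504.657, 827.619.
For District 6: 742.410, 306.162, 123.073, 366.283, 697.018.
Combined standard total = 418,200; weights = 0.2855, 0.2463, 0.2152, 0.1619, 0.0911.
District 3: 0.2855×798.017 + 0.2463×413.358 + 0.2152×209.225 + 0.1619×504.657 + 0.0911×827.619 = 531.7715 per 1,000.
District 6: 0.2855×742.410 + 0.2463×306.162 + 0.2152×123.073 + 0.1619×366.283 + 0.0911×697.018 = 436.6541 per 1,000.
Ratio = 531.7715 ÷ 436.6541 = 1.21783.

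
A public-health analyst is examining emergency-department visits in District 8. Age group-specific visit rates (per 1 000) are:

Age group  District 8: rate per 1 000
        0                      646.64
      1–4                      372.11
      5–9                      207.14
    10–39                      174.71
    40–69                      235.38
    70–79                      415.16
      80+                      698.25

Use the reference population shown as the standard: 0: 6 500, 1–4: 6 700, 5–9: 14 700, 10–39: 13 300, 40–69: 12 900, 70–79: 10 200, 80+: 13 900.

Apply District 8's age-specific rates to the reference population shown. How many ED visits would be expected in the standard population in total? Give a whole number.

Expected ED visits = Σ (standard pop × age-specific rate ÷ 1 000)
= 6 500×646.64/1 000 + 6 700×372.11/1 000 + 14 700×207.14/1 000 + 13 300×174.71/1 000 + 12 900×235.38/1 000 + 10 200×415.16/1 000 + 13 900×698.25/1 000
= 4203.16 + 2493.14 + 3044.96 + 2323.64 + 3036.40 + 4234.63 + 9705.67 = 29041.61.

29042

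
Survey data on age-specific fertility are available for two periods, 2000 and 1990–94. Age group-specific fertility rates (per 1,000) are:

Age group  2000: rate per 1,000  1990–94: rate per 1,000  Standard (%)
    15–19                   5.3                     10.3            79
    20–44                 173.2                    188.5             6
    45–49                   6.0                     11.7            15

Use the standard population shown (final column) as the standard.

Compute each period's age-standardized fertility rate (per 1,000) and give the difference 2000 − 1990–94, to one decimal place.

-5.7

Standard weights: 0.79, 0.06, 0.15.
2000: 0.7900×5.3 + 0.0600×173.2 + 0.1500×6.0 = 15.4790 per 1,000.
1990–94: 0.7900×10.3 + 0.0600×188.5 + 0.1500×11.7 = 21.2020 per 1,000.
Difference = 15.4790 − 21.2020 = -5.7230.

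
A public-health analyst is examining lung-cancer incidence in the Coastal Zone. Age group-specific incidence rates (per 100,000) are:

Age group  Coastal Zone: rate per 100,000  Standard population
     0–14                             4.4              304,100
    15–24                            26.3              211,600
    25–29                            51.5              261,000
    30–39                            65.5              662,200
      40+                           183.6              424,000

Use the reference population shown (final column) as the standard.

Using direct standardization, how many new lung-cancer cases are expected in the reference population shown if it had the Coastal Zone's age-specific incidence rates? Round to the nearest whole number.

Expected new lung-cancer cases = Σ (standard pop × age-specific rate ÷ 100,000)
= 304,100×4.4/100,000 + 211,600×26.3/100,000 + 261,000×51.5/100,000 + 662,200×65.5/100,000 + 424,000×183.6/100,000
= 13.38 + 55.65 + 134.41 + 433.74 + 778.46 = 1415.65.

1416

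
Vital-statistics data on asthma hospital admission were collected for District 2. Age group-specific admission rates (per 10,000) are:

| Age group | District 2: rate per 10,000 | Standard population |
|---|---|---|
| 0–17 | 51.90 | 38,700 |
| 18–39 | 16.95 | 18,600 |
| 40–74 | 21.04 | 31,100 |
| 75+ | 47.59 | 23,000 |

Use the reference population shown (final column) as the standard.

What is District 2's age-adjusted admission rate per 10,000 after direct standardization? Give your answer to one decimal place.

Standard total = 111,400; weights = 0.3474, 0.1670, 0.2792, 0.2065.
Standardized rate: 0.3474×51.90 + 0.1670×16.95 + 0.2792×21.04 + 0.2065×47.59 = 36.5594 per 10,000.

36.6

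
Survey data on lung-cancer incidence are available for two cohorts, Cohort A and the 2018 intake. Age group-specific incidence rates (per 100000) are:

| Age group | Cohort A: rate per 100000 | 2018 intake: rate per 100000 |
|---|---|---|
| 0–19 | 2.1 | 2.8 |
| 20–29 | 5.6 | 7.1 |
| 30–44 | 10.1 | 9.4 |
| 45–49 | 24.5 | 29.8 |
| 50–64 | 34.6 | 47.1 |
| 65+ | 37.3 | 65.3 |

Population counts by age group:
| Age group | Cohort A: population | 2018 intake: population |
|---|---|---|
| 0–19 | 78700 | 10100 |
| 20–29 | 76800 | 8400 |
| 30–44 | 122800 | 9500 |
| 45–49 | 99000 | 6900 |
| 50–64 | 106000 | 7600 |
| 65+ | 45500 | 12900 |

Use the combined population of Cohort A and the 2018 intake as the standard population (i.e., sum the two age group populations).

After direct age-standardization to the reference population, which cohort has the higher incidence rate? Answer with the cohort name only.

Combined standard total = 584200; weights = 0.1520, 0.1458, 0.2265, 0.1813, 0.1945, 0.1000.
Cohort A: 0.1520×2.1 + 0.1458×5.6 + 0.2265×10.1 + 0.1813×24.5 + 0.1945×34.6 + 0.1000×37.3 = 18.3212 per 100000.
The 2018 intake: 0.1520×2.8 + 0.1458×7.1 + 0.2265×9.4 + 0.1813×29.8 + 0.1945×47.1 + 0.1000×65.3 = 24.6783 per 100000.

2018 intake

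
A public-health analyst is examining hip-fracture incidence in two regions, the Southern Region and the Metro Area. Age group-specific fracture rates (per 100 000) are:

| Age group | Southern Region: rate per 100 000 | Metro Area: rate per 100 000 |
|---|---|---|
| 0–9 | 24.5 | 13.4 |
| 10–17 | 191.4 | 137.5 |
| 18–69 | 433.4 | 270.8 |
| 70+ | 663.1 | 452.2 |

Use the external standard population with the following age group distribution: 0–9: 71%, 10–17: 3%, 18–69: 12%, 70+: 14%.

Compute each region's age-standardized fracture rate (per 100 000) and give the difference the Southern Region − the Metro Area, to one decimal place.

58.5

Standard weights: 0.71, 0.03, 0.12, 0.14.
The Southern Region: 0.7100×24.5 + 0.0300×191.4 + 0.1200×433.4 + 0.1400×663.1 = 167.9790 per 100 000.
The Metro Area: 0.7100×13.4 + 0.0300×137.5 + 0.1200×270.8 + 0.1400×452.2 = 109.4430 per 100 000.
Difference = 167.9790 − 109.4430 = 58.5360.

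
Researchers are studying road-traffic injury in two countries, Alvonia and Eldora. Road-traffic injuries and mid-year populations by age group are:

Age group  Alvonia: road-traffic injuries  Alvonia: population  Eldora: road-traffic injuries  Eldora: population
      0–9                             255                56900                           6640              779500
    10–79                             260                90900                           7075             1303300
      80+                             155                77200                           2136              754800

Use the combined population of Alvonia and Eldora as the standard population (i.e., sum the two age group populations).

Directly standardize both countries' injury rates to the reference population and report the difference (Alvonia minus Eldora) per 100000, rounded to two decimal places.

Age-specific rates per 100000 for Alvonia: 448.15, 286.03, 200.78.
For Eldora: 851.83, 542.85, 282.99.
Combined standard total = 3062600; weights = 0.2731, 0.4552, 0.2717.
Alvonia: 0.2731×448.15 + 0.4552×286.03 + 0.2717×200.78 = 307.1456 per 100000.
Eldora: 0.2731×851.83 + 0.4552×542.85 + 0.2717×282.99 = 556.6385 per 100000.
Difference = 307.1456 − 556.6385 = -249.4929.

-249.49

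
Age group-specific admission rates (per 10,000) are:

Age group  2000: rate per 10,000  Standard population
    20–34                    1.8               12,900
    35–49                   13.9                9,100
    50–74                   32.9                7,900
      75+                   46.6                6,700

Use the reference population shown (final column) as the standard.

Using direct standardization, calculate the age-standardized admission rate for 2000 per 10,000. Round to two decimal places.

Standard total = 36,600; weights = 0.3525, 0.2486, 0.2158, 0.1831.
Standardized rate: 0.3525×1.8 + 0.2486×13.9 + 0.2158×32.9 + 0.1831×46.6 = 19.7224 per 10,000.

19.72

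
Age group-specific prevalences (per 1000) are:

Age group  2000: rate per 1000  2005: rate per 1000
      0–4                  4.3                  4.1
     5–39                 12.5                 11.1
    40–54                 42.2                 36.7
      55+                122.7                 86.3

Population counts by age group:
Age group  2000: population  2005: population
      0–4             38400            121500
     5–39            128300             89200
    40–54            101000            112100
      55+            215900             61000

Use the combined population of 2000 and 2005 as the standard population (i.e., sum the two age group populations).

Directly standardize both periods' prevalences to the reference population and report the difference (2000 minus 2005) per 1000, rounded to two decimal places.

13.36

Combined standard total = 867400; weights = 0.1843, 0.2507, 0.2457, 0.3192.
2000: 0.1843×4.3 + 0.2507×12.5 + 0.2457×42.2 + 0.3192×122.7 = 53.4641 per 1000.
2005: 0.1843×4.1 + 0.2507×11.1 + 0.2457×36.7 + 0.3192×86.3 = 40.1050 per 1000.
Difference = 53.4641 − 40.1050 = 13.3591.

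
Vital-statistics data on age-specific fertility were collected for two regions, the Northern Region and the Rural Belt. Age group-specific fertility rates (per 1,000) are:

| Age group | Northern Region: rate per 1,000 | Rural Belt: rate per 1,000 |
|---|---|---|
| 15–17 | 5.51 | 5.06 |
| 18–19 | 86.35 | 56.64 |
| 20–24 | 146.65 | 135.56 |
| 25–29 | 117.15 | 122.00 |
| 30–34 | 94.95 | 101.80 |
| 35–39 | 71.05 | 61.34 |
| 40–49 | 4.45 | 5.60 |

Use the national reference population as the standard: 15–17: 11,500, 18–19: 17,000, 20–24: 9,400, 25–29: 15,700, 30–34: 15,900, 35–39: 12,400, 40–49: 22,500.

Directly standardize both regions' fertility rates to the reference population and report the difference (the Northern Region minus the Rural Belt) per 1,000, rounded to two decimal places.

Standard total = 104,400; weights = 0.1102, 0.1628, 0.0900, 0.1504, 0.1523, 0.1188, 0.2155.
The Northern Region: 0.1102×5.51 + 0.1628×86.35 + 0.0900×146.65 + 0.1504×117.15 + 0.1523×94.95 + 0.1188×71.05 + 0.2155×4.45 = 69.3480 per 1,000.
The Rural Belt: 0.1102×5.06 + 0.1628×56.64 + 0.0900×135.56 + 0.1504×122.00 + 0.1523×101.80 + 0.1188×61.34 + 0.2155×5.60 = 64.3292 per 1,000.
Difference = 69.3480 − 64.3292 = 5.0188.

5.02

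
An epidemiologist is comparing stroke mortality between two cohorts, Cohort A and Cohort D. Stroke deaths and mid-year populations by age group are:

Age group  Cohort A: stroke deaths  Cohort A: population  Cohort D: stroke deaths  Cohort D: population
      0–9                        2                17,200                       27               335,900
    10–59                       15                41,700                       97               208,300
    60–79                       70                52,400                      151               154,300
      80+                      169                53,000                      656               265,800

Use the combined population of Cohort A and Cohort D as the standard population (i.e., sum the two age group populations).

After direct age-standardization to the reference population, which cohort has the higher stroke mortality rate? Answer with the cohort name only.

Cohort A

Age-specific rates per 100,000 for Cohort A: 11.63, 35.97, 133.59, 318.87.
For Cohort D: 8.04, 46.57, 97.86, 246.80.
Combined standard total = 1,128,600; weights = 0.3129, 0.2215, 0.1831, 0.2825.
Cohort A: 0.3129×11.63 + 0.2215×35.97 + 0.1831×133.59 + 0.2825×318.87 = 126.1442 per 100,000.
Cohort D: 0.3129×8.04 + 0.2215×46.57 + 0.1831×97.86 + 0.2825×246.80 = 100.4683 per 100,000.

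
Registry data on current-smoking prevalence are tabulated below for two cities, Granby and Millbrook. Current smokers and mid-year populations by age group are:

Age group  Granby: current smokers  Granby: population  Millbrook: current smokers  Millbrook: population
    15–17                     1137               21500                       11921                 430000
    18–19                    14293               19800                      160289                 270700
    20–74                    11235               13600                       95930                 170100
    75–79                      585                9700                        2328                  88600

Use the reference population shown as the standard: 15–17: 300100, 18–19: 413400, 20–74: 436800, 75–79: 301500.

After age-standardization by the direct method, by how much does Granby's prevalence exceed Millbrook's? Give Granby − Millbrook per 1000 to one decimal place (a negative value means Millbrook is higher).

Age-specific rates per 1000 for Granby: 52.884, 721.869, 826.103, 60.309.
For Millbrook: 27.723, 592.128, 563.962, 26.275.
Standard total = 1451800; weights = 0.2067, 0.2847, 0.3009, 0.2077.
Granby: 0.2067×52.884 + 0.2847×721.869 + 0.3009×826.103 + 0.2077×60.309 = 477.5561 per 1000.
Millbrook: 0.2067×27.723 + 0.2847×592.128 + 0.3009×563.962 + 0.2077×26.275 = 349.4739 per 1000.
Difference = 477.5561 − 349.4739 = 128.0822.

128.1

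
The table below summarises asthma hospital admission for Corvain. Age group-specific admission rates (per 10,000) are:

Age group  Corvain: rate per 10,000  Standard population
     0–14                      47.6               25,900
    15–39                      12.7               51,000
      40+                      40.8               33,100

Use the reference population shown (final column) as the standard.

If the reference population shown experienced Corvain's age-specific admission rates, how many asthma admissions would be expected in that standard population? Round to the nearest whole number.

323

Expected asthma admissions = Σ (standard pop × age-specific rate ÷ 10,000)
= 25,900×47.6/10,000 + 51,000×12.7/10,000 + 33,100×40.8/10,000
= 123.28 + 64.77 + 135.05 = 323.10.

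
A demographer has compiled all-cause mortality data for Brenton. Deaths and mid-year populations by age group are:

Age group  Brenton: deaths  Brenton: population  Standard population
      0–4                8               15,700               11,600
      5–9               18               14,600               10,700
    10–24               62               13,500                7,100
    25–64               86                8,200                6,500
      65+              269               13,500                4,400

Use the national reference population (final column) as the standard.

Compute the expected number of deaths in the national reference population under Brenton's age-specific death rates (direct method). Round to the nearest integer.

Age-specific rates per 100,000 for Brenton: 50.96, 123.29, 459.26, 1048.78, 1992.59.
Expected deaths = Σ (standard pop × age-specific rate ÷ 100,000)
= 11,600×50.96/100,000 + 10,700×123.29/100,000 + 7,100×459.26/100,000 + 6,500×1048.78/100,000 + 4,400×1992.59/100,000
= 5.91 + 13.19 + 32.61 + 68.17 + 87.67 = 207.55.

208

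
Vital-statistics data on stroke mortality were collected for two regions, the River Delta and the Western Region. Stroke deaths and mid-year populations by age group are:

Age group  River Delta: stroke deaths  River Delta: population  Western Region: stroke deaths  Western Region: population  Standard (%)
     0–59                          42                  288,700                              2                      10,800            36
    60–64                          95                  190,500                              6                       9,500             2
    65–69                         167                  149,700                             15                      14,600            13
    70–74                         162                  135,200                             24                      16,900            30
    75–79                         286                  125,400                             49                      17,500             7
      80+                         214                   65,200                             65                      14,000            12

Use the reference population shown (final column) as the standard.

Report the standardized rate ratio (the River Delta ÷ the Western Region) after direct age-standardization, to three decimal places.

Age-specific rates per 100,000 for the River Delta: 14.55, 49.87, 111.56, 119.82, 228.07, 328.22.
For the Western Region: 18.52, 63.16, 102.74, 142.01, 280.00, 464.29.
Standard weights: 0.36, 0.02, 0.13, 0.30, 0.07, 0.12.
The River Delta: 0.3600×14.55 + 0.0200×49.87 + 0.1300×111.56 + 0.3000×119.82 + 0.0700×228.07 + 0.1200×328.22 = 112.0351 per 100,000.
The Western Region: 0.3600×18.52 + 0.0200×63.16 + 0.1300×102.74 + 0.3000×142.01 + 0.0700×280.00 + 0.1200×464.29 = 139.2038 per 100,000.
Ratio = 112.0351 ÷ 139.2038 = 0.80483.

0.805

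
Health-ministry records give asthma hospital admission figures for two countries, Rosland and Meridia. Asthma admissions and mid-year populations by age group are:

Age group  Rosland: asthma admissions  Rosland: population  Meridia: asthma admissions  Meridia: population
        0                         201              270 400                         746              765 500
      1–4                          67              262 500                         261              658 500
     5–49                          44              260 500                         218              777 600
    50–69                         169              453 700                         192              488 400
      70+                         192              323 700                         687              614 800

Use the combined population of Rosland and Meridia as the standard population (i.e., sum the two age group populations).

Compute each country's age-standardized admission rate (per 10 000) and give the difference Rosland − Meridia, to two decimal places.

-2.04

Age-specific rates per 10 000 for Rosland: 7.43, 2.55, 1.69, 3.72, 5.93.
For Meridia: 9.75, 3.96, 2.80, 3.93, 11.17.
Combined standard total = 4 875 600; weights = 0.2125, 0.1889, 0.2129, 0.1932, 0.1925.
Rosland: 0.2125×7.43 + 0.1889×2.55 + 0.2129×1.69 + 0.1932×3.72 + 0.1925×5.93 = 4.2826 per 10 000.
Meridia: 0.2125×9.75 + 0.1889×3.96 + 0.2129×2.80 + 0.1932×3.93 + 0.1925×11.17 = 6.3267 per 10 000.
Difference = 4.2826 − 6.3267 = -2.0441.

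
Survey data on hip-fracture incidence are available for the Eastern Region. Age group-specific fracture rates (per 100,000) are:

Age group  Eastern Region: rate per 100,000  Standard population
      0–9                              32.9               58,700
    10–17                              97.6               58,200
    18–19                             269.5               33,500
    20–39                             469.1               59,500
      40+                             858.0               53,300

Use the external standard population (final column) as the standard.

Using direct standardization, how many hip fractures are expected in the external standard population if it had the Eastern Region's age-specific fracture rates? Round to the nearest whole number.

903

Expected hip fractures = Σ (standard pop × age-specific rate ÷ 100,000)
= 58,700×32.9/100,000 + 58,200×97.6/100,000 + 33,500×269.5/100,000 + 59,500×469.1/100,000 + 53,300×858.0/100,000
= 19.31 + 56.80 + 90.28 + 279.11 + 457.31 = 902.83.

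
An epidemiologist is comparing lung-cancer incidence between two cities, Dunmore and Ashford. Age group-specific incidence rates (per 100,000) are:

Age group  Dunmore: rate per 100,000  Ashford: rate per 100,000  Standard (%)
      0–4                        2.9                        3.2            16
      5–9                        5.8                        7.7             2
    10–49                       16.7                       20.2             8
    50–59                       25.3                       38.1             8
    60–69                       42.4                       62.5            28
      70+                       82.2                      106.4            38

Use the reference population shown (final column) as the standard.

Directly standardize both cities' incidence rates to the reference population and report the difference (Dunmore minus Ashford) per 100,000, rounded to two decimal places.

Standard weights: 0.16, 0.02, 0.08, 0.08, 0.28, 0.38.
Dunmore: 0.1600×2.9 + 0.0200×5.8 + 0.0800×16.7 + 0.0800×25.3 + 0.2800×42.4 + 0.3800×82.2 = 47.0480 per 100,000.
Ashford: 0.1600×3.2 + 0.0200×7.7 + 0.0800×20.2 + 0.0800×38.1 + 0.2800×62.5 + 0.3800×106.4 = 63.2620 per 100,000.
Difference = 47.0480 − 63.2620 = -16.2140.

-16.21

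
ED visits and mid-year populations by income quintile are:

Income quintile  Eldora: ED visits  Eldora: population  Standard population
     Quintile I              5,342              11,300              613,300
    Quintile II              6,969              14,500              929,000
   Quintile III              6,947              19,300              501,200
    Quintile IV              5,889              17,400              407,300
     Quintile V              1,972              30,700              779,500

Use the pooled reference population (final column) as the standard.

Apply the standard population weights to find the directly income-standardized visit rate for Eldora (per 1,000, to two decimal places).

Income-specific rates per 1,000 for Eldora: 472.743, 480.621, 359.948, 338.448, 64.235.
Standard total = 3,230,300; weights = 0.1899, 0.2876, 0.1552, 0.1261, 0.2413.
Standardized rate: 0.1899×472.743 + 0.2876×480.621 + 0.1552×359.948 + 0.1261×338.448 + 0.2413×64.235 = 341.9983 per 1,000.

342.00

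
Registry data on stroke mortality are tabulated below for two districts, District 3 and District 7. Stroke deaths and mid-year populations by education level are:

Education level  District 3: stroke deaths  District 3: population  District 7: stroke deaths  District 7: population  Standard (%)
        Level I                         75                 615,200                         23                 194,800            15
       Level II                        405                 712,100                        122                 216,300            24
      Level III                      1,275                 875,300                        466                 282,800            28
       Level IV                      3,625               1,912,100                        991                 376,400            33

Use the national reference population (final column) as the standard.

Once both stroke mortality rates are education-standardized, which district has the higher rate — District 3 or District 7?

Education-specific rates per 100,000 for District 3: 12.19, 56.87, 145.66, 189.58.
For District 7: 11.81, 56.40, 164.78, 263.28.
Standard weights: 0.15, 0.24, 0.28, 0.33.
District 3: 0.1500×12.19 + 0.2400×56.87 + 0.2800×145.66 + 0.3300×189.58 = 118.8266 per 100,000.
District 7: 0.1500×11.81 + 0.2400×56.40 + 0.2800×164.78 + 0.3300×263.28 = 148.3301 per 100,000.

District 7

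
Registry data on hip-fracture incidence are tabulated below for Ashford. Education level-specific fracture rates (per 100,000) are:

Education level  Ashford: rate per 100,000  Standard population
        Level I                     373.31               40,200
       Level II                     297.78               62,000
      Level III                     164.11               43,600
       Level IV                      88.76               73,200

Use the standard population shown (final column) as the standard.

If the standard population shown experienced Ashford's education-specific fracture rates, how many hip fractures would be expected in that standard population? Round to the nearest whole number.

471

Expected hip fractures = Σ (standard pop × education-specific rate ÷ 100,000)
= 40,200×373.31/100,000 + 62,000×297.78/100,000 + 43,600×164.11/100,000 + 73,200×88.76/100,000
= 150.07 + 184.62 + 71.55 + 64.97 = 471.22.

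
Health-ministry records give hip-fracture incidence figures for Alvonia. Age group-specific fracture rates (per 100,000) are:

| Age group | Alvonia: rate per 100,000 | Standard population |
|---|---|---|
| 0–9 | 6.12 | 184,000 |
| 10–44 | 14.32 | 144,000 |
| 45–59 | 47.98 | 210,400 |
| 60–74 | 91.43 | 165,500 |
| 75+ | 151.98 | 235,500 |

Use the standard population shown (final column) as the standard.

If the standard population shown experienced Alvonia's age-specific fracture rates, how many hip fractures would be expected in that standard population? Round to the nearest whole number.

Expected hip fractures = Σ (standard pop × age-specific rate ÷ 100,000)
= 184,000×6.12/100,000 + 144,000×14.32/100,000 + 210,400×47.98/100,000 + 165,500×91.43/100,000 + 235,500×151.98/100,000
= 11.26 + 20.62 + 100.95 + 151.32 + 357.91 = 642.06.

642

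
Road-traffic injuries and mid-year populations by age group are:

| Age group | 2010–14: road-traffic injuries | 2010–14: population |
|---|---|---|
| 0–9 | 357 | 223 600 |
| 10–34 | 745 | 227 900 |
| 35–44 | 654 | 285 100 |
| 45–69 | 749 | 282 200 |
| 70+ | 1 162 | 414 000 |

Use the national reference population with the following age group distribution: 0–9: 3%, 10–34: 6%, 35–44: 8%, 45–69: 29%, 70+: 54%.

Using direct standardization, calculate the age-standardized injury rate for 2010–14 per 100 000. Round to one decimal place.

Age-specific rates per 100 000 for 2010–14: 159.66, 326.90, 229.39, 265.41, 280.68.
Standard weights: 0.03, 0.06, 0.08, 0.29, 0.54.
Standardized rate: 0.0300×159.66 + 0.0600×326.90 + 0.0800×229.39 + 0.2900×265.41 + 0.5400×280.68 = 271.2906 per 100 000.

271.3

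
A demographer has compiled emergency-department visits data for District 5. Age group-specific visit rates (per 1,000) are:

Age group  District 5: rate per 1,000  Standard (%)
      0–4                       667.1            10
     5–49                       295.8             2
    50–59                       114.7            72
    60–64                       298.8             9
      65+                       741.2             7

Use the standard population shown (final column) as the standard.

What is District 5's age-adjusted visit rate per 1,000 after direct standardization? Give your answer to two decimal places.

Standard weights: 0.10, 0.02, 0.72, 0.09, 0.07.
Standardized rate: 0.1000×667.1 + 0.0200×295.8 + 0.7200×114.7 + 0.0900×298.8 + 0.0700×741.2 = 233.9860 per 1,000.

233.99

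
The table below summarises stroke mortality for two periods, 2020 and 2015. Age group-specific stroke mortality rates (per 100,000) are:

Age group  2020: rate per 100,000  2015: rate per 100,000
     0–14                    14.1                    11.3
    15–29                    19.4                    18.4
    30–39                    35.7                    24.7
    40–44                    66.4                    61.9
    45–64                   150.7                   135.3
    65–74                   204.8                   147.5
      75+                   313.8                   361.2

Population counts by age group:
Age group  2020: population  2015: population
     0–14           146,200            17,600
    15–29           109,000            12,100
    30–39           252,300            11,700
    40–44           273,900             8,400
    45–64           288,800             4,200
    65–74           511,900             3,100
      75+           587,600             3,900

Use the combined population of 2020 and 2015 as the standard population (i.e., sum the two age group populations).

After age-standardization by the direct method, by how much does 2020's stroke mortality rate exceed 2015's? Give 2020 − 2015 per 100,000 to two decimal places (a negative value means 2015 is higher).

4.81

Combined standard total = 2,230,700; weights = 0.0734, 0.0543, 0.1183, 0.1266, 0.1313, 0.2309, 0.2652.
2020: 0.0734×14.1 + 0.0543×19.4 + 0.1183×35.7 + 0.1266×66.4 + 0.1313×150.7 + 0.2309×204.8 + 0.2652×313.8 = 165.0012 per 100,000.
2015: 0.0734×11.3 + 0.0543×18.4 + 0.1183×24.7 + 0.1266×61.9 + 0.1313×135.3 + 0.2309×147.5 + 0.2652×361.2 = 160.1872 per 100,000.
Difference = 165.0012 − 160.1872 = 4.8140.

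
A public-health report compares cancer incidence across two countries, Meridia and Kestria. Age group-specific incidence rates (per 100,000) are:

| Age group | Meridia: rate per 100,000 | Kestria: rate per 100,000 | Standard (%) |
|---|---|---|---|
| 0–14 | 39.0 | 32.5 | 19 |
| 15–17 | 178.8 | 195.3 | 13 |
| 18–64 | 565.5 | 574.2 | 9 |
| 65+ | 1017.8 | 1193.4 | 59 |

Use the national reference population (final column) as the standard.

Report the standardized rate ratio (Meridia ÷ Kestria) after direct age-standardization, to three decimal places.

Standard weights: 0.19, 0.13, 0.09, 0.59.
Meridia: 0.1900×39.0 + 0.1300×178.8 + 0.0900×565.5 + 0.5900×1017.8 = 682.0510 per 100,000.
Kestria: 0.1900×32.5 + 0.1300×195.3 + 0.0900×574.2 + 0.5900×1193.4 = 787.3480 per 100,000.
Ratio = 682.0510 ÷ 787.3480 = 0.86626.

0.866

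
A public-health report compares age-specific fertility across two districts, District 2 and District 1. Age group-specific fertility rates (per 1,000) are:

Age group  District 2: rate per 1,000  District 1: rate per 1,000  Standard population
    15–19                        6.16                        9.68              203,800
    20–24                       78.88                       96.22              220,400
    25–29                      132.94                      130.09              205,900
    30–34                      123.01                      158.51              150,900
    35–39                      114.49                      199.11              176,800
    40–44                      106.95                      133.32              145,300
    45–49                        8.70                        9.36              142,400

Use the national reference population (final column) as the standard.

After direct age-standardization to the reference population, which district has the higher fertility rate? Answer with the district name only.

Standard total = 1,245,500; weights = 0.1636, 0.1770, 0.1653, 0.1212, 0.1420, 0.1167, 0.1143.
District 2: 0.1636×6.16 + 0.1770×78.88 + 0.1653×132.94 + 0.1212×123.01 + 0.1420×114.49 + 0.1167×106.95 + 0.1143×8.70 = 81.5702 per 1,000.
District 1: 0.1636×9.68 + 0.1770×96.22 + 0.1653×130.09 + 0.1212×158.51 + 0.1420×199.11 + 0.1167×133.32 + 0.1143×9.36 = 104.2082 per 1,000.

District 1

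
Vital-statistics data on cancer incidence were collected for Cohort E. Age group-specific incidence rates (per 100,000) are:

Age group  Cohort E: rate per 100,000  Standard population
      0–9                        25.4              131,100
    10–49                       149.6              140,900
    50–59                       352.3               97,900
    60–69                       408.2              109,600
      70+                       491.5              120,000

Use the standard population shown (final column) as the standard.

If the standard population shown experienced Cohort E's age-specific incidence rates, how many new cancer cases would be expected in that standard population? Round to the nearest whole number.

Expected new cancer cases = Σ (standard pop × age-specific rate ÷ 100,000)
= 131,100×25.4/100,000 + 140,900×149.6/100,000 + 97,900×352.3/100,000 + 109,600×408.2/100,000 + 120,000×491.5/100,000
= 33.30 + 210.79 + 344.90 + 447.39 + 589.80 = 1626.17.

1626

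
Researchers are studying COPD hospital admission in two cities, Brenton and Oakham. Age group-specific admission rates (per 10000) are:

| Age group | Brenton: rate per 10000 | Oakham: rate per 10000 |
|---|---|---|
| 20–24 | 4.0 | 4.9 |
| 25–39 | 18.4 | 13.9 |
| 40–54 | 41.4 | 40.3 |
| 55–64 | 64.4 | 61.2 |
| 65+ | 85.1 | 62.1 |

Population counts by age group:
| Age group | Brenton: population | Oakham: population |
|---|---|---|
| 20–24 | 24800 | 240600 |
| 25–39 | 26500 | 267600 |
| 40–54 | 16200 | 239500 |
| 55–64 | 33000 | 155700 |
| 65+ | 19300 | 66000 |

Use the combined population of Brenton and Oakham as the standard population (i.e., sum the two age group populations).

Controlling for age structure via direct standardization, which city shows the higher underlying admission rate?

Brenton

Combined standard total = 1089200; weights = 0.2437, 0.2700, 0.2348, 0.1732, 0.0783.
Brenton: 0.2437×4.0 + 0.2700×18.4 + 0.2348×41.4 + 0.1732×64.4 + 0.0783×85.1 = 33.4836 per 10000.
Oakham: 0.2437×4.9 + 0.2700×13.9 + 0.2348×40.3 + 0.1732×61.2 + 0.0783×62.1 = 29.8740 per 10000.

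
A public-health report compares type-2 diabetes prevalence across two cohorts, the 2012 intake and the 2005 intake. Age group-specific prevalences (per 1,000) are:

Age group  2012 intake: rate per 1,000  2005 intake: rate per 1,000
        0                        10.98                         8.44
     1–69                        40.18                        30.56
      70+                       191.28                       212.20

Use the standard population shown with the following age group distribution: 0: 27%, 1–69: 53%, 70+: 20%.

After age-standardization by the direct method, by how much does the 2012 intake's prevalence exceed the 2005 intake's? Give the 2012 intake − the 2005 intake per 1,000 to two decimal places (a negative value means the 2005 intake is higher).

Standard weights: 0.27, 0.53, 0.20.
The 2012 intake: 0.2700×10.98 + 0.5300×40.18 + 0.2000×191.28 = 62.5160 per 1,000.
The 2005 intake: 0.2700×8.44 + 0.5300×30.56 + 0.2000×212.20 = 60.9156 per 1,000.
Difference = 62.5160 − 60.9156 = 1.6004.

1.60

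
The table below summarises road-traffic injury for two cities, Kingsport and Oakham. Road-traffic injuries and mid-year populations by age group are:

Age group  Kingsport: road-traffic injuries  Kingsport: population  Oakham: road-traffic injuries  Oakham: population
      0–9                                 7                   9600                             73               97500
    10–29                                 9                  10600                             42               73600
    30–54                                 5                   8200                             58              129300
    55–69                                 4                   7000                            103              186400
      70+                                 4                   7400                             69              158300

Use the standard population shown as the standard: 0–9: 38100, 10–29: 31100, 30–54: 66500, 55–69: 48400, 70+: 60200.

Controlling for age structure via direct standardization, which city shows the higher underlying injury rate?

Kingsport

Age-specific rates per 100000 for Kingsport: 72.92, 84.91, 60.98, 57.14, 54.05.
For Oakham: 74.87, 57.07, 44.86, 55.26, 43.59.
Standard total = 244300; weights = 0.1560, 0.1273, 0.2722, 0.1981, 0.2464.
Kingsport: 0.1560×72.92 + 0.1273×84.91 + 0.2722×60.98 + 0.1981×57.14 + 0.2464×54.05 = 63.4193 per 100000.
Oakham: 0.1560×74.87 + 0.1273×57.07 + 0.2722×44.86 + 0.1981×55.26 + 0.2464×43.59 = 52.8399 per 100000.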